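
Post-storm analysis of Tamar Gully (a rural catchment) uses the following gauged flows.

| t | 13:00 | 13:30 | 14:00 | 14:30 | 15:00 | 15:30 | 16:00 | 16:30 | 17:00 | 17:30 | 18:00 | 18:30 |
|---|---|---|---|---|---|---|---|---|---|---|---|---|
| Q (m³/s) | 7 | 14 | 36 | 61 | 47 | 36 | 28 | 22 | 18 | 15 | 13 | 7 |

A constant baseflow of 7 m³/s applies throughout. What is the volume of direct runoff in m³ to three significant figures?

V ≈ 3.96 × 10^5 m³

Direct-runoff ordinates (Q − Q_b): 0.0, 7.0, 29.0, 54.0, 40.0, 29.0, 21.0, 15.0, 11.0, 8.0, 6.0, 0.0 m³/s.
ΣQ_DR = 220.0 m³/s.
With Δt = 0.5 h = 1800 s, V = ΣQ_DR · Δt = 220.0 × 1800 = 3.96 × 10^5 m³.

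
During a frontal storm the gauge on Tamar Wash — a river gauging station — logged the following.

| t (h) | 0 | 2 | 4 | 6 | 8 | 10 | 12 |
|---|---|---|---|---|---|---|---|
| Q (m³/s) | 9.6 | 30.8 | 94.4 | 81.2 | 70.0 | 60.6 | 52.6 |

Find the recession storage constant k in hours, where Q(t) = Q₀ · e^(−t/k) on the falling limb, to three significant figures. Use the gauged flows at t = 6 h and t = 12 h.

On the falling limb, Q drops from 81.2 to 52.6 m³/s between t = 6 h and t = 12 h (Δt = 6 h).
k = −Δt / ln(Q₂/Q₁) = −6 / ln(52.6/81.2) = 13.8 h.

k ≈ 13.8 h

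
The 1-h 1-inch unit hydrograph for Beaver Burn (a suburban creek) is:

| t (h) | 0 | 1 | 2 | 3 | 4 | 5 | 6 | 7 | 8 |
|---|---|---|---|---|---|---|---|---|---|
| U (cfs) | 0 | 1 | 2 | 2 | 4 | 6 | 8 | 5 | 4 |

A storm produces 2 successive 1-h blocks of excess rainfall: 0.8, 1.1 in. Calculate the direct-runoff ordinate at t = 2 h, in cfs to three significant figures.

Q ≈ 2.70 cfs

By discrete convolution, Q_j = Σ (P_i / 1 in) · U_{j−i}.
At t = 2 h (j=2): Q = (0.8/1)·2 + (1.1/1)·1 = 2.70 cfs.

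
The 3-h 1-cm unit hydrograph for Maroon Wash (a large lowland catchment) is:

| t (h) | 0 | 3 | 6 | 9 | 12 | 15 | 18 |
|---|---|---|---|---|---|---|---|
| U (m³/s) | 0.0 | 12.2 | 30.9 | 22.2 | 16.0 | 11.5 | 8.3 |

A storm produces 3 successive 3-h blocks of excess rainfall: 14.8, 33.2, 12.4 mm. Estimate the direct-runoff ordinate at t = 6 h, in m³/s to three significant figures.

By discrete convolution, Q_j = Σ (P_i / 10 mm) · U_{j−i}.
At t = 6 h (j=2): Q = (14.8/10)·30.9 + (33.2/10)·12.2 + (12.4/10)·0.0 = 86.2 m³/s.

Q ≈ 86.2 m³/s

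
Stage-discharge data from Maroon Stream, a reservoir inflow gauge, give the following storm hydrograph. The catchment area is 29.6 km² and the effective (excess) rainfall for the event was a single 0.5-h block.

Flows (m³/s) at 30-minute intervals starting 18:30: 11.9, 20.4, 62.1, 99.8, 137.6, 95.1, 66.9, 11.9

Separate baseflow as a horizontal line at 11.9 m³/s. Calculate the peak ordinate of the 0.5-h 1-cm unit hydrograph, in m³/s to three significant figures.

Direct runoff: 0.0, 8.5, 50.2, 87.9, 125.7, 83.2, 55.0, 0.0 m³/s; ΣQ_DR = 410.5 m³/s, peak = 125.7 m³/s.
Runoff depth d = ΣQ_DR·Δt / A = 410.5 × 1800 / (29.6 km²) = 24.96 mm.
The 1-cm UH is the DRH scaled by (10 mm)/d, so U_p = 125.7 × 10/24.96 = 50.4 m³/s.

U_p ≈ 50.4 m³/s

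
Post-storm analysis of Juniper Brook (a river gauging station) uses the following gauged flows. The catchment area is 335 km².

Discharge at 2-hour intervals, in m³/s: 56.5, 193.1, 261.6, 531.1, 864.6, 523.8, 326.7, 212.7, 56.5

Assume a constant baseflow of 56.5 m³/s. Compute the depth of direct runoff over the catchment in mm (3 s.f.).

Direct runoff: 0.0, 136.6, 205.1, 474.6, 808.1, 467.3, 270.2, 156.2, 0.0 m³/s; ΣQ_DR = 2518 m³/s.
V = ΣQ_DR · Δt = 2518 × 7200 s = 1.813 × 10^7 m³.
Over A = 335 km², depth = V / A = 54.1 mm.

d ≈ 54.1 mm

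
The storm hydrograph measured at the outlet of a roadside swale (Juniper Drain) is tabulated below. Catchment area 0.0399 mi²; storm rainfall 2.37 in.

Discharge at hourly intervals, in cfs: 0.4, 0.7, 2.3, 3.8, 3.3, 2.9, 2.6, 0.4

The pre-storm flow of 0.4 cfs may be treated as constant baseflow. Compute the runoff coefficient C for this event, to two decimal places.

C ≈ 0.22

ΣQ_DR = 13.20 cfs; V = ΣQ_DR·Δt = 47520 ft³.
Runoff depth d = V / A = 0.5126 in.
C = d / P = 0.5126 / 2.37 = 0.22.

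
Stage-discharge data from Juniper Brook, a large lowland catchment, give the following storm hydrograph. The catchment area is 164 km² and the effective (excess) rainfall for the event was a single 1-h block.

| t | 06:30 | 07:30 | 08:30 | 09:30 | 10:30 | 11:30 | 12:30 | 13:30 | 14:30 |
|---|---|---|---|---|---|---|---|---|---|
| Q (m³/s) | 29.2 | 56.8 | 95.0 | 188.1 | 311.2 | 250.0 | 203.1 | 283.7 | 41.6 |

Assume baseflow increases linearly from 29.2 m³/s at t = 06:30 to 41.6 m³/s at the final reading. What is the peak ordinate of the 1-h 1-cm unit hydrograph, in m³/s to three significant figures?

U_p ≈ 110 m³/s

Direct runoff: 0.00, 26.05, 62.70, 154.25, 275.80, 213.05, 164.60, 243.65, 0.00 m³/s; ΣQ_DR = 1140 m³/s, peak = 275.80 m³/s.
Runoff depth d = ΣQ_DR·Δt / A = 1140 × 3600 / (164 km²) = 25.03 mm.
The 1-cm UH is the DRH scaled by (10 mm)/d, so U_p = 275.80 × 10/25.03 = 110 m³/s.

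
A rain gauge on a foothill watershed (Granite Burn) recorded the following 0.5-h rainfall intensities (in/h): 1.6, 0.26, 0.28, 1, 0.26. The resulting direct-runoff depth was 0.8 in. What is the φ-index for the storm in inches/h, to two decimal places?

Only the 2 blocks with intensity above φ contribute runoff: 1.6, 1 in/h.
Σ(I−φ)·Δt = d  ⇒  (1.6+1 − 2φ)·0.5 = 0.8
φ = (2.600 − 0.8/0.5) / 2 = 0.50 in/h.

φ ≈ 0.50 in/h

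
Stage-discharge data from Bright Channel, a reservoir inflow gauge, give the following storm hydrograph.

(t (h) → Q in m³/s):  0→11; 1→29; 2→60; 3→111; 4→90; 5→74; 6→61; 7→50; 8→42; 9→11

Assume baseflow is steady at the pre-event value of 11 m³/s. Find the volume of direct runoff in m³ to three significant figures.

Direct-runoff ordinates (Q − Q_b): 0.0, 18.0, 49.0, 100.0, 79.0, 63.0, 50.0, 39.0, 31.0, 0.0 m³/s.
ΣQ_DR = 429.0 m³/s.
With Δt = 1 h = 3600 s, V = ΣQ_DR · Δt = 429.0 × 3600 = 1.54 × 10^6 m³.

V ≈ 1.54 × 10^6 m³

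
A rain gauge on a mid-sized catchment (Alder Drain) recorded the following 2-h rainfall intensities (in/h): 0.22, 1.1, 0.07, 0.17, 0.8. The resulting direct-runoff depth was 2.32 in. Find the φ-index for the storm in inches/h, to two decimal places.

Only the 2 blocks with intensity above φ contribute runoff: 1.1, 0.8 in/h.
Σ(I−φ)·Δt = d  ⇒  (1.1+0.8 − 2φ)·2 = 2.32
φ = (1.900 − 2.32/2) / 2 = 0.37 in/h.

φ ≈ 0.37 in/h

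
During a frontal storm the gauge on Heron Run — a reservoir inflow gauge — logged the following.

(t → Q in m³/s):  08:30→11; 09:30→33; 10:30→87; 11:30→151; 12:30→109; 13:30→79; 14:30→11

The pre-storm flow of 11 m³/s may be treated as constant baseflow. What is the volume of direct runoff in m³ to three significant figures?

V ≈ 1.45 × 10^6 m³

Direct-runoff ordinates (Q − Q_b): 0.0, 22.0, 76.0, 140.0, 98.0, 68.0, 0.0 m³/s.
ΣQ_DR = 404.0 m³/s.
With Δt = 1 h = 3600 s, V = ΣQ_DR · Δt = 404.0 × 3600 = 1.45 × 10^6 m³.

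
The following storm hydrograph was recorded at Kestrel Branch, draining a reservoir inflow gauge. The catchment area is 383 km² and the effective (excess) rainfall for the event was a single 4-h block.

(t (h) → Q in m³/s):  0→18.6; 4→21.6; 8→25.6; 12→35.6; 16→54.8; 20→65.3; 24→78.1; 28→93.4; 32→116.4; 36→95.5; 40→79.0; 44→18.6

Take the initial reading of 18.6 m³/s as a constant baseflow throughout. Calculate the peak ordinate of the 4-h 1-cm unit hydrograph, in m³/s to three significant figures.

U_p ≈ 54.3 m³/s

Direct runoff: 0.0, 3.0, 7.0, 17.0, 36.2, 46.7, 59.5, 74.8, 97.8, 76.9, 60.4, 0.0 m³/s; ΣQ_DR = 479.3 m³/s, peak = 97.8 m³/s.
Runoff depth d = ΣQ_DR·Δt / A = 479.3 × 14400 / (383 km²) = 18.02 mm.
The 1-cm UH is the DRH scaled by (10 mm)/d, so U_p = 97.8 × 10/18.02 = 54.3 m³/s.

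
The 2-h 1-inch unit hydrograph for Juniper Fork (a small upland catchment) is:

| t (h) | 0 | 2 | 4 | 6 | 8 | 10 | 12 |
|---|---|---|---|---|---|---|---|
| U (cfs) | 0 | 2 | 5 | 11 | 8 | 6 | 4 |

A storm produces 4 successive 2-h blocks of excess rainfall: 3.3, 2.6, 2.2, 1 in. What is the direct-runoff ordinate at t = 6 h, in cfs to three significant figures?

Q ≈ 53.7 cfs

By discrete convolution, Q_j = Σ (P_i / 1 in) · U_{j−i}.
At t = 6 h (j=3): Q = (3.3/1)·11 + (2.6/1)·5 + (2.2/1)·2 + (1/1)·0 = 53.7 cfs.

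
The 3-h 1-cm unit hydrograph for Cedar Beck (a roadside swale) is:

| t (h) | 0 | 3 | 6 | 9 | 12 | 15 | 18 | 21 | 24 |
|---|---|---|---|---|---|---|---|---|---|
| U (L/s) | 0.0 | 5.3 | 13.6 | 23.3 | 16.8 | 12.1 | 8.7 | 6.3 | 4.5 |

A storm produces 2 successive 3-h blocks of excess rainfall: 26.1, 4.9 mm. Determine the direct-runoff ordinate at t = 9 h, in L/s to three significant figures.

Q ≈ 67.5 L/s

By discrete convolution, Q_j = Σ (P_i / 10 mm) · U_{j−i}.
At t = 9 h (j=3): Q = (26.1/10)·23.3 + (4.9/10)·13.6 = 67.5 L/s.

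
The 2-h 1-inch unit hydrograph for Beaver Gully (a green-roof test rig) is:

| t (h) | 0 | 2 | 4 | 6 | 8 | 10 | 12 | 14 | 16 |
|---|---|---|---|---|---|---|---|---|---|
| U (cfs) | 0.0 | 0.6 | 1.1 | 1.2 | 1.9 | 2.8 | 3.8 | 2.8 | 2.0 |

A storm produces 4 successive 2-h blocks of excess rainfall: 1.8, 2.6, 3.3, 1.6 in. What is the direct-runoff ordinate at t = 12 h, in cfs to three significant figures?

By discrete convolution, Q_j = Σ (P_i / 1 in) · U_{j−i}.
At t = 12 h (j=6): Q = (1.8/1)·3.8 + (2.6/1)·2.8 + (3.3/1)·1.9 + (1.6/1)·1.2 = 22.3 cfs.

Q ≈ 22.3 cfs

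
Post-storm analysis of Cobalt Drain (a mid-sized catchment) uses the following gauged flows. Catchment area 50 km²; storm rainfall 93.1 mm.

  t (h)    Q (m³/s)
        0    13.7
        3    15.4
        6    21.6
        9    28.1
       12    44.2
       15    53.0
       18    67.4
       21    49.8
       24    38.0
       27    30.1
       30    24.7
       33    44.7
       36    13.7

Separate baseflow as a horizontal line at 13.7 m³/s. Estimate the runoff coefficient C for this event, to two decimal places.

ΣQ_DR = 266.3 m³/s; V = ΣQ_DR·Δt = 2.876 × 10^6 m³.
Runoff depth d = V / A = 57.52 mm.
C = d / P = 57.52 / 93.1 = 0.62.

C ≈ 0.62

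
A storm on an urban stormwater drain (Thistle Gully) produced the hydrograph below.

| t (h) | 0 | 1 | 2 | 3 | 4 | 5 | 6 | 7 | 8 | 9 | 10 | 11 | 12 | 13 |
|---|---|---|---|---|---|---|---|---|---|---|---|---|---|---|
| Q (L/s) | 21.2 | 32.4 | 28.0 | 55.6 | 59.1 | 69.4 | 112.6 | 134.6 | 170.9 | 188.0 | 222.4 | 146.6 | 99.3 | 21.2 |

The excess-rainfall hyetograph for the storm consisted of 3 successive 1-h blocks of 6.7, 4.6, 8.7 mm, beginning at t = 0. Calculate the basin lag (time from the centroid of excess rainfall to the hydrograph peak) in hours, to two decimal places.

t_L ≈ 8.40 h

Centroid of excess rainfall: t_c = Σ P_i·t̄_i / ΣP_i = 1.6000 h (block centres at 0.5, 1.5, 2.5 h).
Hydrograph peak occurs at t = 10 h, so basin lag t_L = 10 − 1.6000 = 8.40 h.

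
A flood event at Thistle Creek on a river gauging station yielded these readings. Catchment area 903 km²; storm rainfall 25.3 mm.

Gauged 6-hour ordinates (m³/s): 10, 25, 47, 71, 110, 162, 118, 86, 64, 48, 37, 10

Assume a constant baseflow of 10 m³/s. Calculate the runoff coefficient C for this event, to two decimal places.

C ≈ 0.63

ΣQ_DR = 668.0 m³/s; V = ΣQ_DR·Δt = 1.443 × 10^7 m³.
Runoff depth d = V / A = 15.98 mm.
C = d / P = 15.98 / 25.3 = 0.63.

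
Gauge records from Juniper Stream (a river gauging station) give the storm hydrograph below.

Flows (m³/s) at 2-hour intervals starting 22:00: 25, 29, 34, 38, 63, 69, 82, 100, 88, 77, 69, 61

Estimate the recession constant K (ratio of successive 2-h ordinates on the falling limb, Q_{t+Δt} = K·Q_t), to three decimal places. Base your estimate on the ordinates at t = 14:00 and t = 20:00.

K ≈ 0.885

Using the recession-limb readings at t = 14:00 and t = 20:00: Q falls from 88 to 61 m³/s over 3 intervals.
K = (Q₂/Q₁)^(1/3) = (61/88)^(1/3) = 0.885.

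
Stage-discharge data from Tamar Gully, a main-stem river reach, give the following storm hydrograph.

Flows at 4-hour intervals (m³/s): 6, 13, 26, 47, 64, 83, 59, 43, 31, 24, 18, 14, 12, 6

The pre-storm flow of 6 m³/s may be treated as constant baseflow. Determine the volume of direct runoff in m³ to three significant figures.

V ≈ 5.21 × 10^6 m³

Direct-runoff ordinates (Q − Q_b): 0.0, 7.0, 20.0, 41.0, 58.0, 77.0, 53.0, 37.0, 25.0, 18.0, 12.0, 8.0, 6.0, 0.0 m³/s.
ΣQ_DR = 362.0 m³/s.
With Δt = 4 h = 14400 s, V = ΣQ_DR · Δt = 362.0 × 14400 = 5.21 × 10^6 m³.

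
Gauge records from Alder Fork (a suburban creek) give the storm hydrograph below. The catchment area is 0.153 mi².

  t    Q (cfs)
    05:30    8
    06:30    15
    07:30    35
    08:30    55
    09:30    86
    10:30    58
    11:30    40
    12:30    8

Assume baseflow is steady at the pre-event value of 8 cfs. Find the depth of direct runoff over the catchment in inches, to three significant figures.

Direct runoff: 0.0, 7.0, 27.0, 47.0, 78.0, 50.0, 32.0, 0.0 cfs; ΣQ_DR = 241.0 cfs.
V = ΣQ_DR · Δt = 241.0 × 3600 s = 8.676 × 10^5 ft³.
Over A = 0.153 mi², depth = V / A = 2.44 in.

d ≈ 2.44 in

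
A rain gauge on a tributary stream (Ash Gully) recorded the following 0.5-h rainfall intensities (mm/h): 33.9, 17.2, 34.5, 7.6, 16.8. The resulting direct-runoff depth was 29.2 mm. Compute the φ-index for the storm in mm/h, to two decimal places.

Only the 4 blocks with intensity above φ contribute runoff: 33.9, 17.2, 34.5, 16.8 mm/h.
Σ(I−φ)·Δt = d  ⇒  (33.9+17.2+34.5+16.8 − 4φ)·0.5 = 29.2
φ = (102.4 − 29.2/0.5) / 4 = 11.00 mm/h.

φ ≈ 11.00 mm/h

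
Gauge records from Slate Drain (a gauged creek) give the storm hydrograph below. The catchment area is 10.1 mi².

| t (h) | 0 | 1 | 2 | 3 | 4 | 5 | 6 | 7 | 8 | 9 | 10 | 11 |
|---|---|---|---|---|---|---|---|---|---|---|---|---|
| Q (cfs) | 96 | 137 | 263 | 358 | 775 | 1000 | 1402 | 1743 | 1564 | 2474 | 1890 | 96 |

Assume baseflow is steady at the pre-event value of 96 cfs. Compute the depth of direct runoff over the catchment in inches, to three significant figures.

Direct runoff: 0.0, 41.0, 167.0, 262.0, 679.0, 904.0, 1306.0, 1647.0, 1468.0, 2378.0, 1794.0, 0.0 cfs; ΣQ_DR = 10650 cfs.
V = ΣQ_DR · Δt = 10650 × 3600 s = 3.833 × 10^7 ft³.
Over A = 10.1 mi², depth = V / A = 1.63 in.

d ≈ 1.63 in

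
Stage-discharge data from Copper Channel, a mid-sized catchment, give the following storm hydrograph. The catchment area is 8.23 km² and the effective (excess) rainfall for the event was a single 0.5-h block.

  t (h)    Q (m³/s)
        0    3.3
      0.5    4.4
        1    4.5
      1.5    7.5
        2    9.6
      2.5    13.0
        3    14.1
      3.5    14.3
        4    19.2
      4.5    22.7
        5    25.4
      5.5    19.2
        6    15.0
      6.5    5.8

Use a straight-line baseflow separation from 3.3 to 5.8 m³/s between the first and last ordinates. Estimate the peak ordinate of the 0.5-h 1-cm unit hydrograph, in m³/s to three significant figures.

U_p ≈ 8.07 m³/s

Direct runoff: 0.00, 0.91, 0.82, 3.62, 5.53, 8.74, 9.65, 9.65, 14.36, 17.67, 20.18, 13.78, 9.39, 0.00 m³/s; ΣQ_DR = 114.3 m³/s, peak = 20.18 m³/s.
Runoff depth d = ΣQ_DR·Δt / A = 114.3 × 1800 / (8.23 km²) = 25.00 mm.
The 1-cm UH is the DRH scaled by (10 mm)/d, so U_p = 20.18 × 10/25.00 = 8.07 m³/s.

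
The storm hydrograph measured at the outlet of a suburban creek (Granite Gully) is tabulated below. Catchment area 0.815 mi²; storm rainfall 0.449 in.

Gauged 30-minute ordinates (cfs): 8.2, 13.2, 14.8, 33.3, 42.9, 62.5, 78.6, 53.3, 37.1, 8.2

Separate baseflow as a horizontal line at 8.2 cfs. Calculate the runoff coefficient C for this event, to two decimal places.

ΣQ_DR = 270.1 cfs; V = ΣQ_DR·Δt = 4.862 × 10^5 ft³.
Runoff depth d = V / A = 0.2568 in.
C = d / P = 0.2568 / 0.449 = 0.57.

C ≈ 0.57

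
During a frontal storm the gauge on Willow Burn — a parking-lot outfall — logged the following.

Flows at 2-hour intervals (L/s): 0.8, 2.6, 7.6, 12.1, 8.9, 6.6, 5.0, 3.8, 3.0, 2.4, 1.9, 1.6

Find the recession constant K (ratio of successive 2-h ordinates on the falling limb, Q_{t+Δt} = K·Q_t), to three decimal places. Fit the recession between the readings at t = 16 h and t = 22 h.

K ≈ 0.811

Using the recession-limb readings at t = 16 h and t = 22 h: Q falls from 3.0 to 1.6 L/s over 3 intervals.
K = (Q₂/Q₁)^(1/3) = (1.6/3.0)^(1/3) = 0.811.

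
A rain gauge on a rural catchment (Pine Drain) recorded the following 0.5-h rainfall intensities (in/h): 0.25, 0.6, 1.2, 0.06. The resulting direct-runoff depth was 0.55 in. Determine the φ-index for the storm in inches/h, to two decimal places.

Only the 2 blocks with intensity above φ contribute runoff: 0.6, 1.2 in/h.
Σ(I−φ)·Δt = d  ⇒  (0.6+1.2 − 2φ)·0.5 = 0.55
φ = (1.800 − 0.55/0.5) / 2 = 0.35 in/h.

φ ≈ 0.35 in/h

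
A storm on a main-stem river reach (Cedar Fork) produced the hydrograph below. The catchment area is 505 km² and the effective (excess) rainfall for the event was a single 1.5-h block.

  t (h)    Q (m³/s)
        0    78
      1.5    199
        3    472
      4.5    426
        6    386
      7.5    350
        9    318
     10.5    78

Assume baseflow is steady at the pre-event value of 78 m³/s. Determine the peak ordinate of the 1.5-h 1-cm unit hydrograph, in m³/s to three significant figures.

Direct runoff: 0.0, 121.0, 394.0, 348.0, 308.0, 272.0, 240.0, 0.0 m³/s; ΣQ_DR = 1683 m³/s, peak = 394.0 m³/s.
Runoff depth d = ΣQ_DR·Δt / A = 1683 × 5400 / (505 km²) = 18.00 mm.
The 1-cm UH is the DRH scaled by (10 mm)/d, so U_p = 394.0 × 10/18.00 = 219 m³/s.

U_p ≈ 219 m³/s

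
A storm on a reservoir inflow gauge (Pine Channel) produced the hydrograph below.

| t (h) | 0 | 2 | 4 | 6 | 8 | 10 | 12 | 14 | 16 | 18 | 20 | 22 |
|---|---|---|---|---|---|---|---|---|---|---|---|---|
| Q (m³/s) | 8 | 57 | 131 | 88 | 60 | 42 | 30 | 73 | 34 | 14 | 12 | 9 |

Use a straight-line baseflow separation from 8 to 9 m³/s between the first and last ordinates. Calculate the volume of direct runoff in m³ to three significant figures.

V ≈ 3.28 × 10^6 m³

Direct-runoff ordinates (Q − Q_b): 0.00, 48.91, 122.82, 79.73, 51.64, 33.55, 21.45, 64.36, 25.27, 5.18, 3.09, 0.00 m³/s.
ΣQ_DR = 456.0 m³/s.
With Δt = 2 h = 7200 s, V = ΣQ_DR · Δt = 456.0 × 7200 = 3.28 × 10^6 m³.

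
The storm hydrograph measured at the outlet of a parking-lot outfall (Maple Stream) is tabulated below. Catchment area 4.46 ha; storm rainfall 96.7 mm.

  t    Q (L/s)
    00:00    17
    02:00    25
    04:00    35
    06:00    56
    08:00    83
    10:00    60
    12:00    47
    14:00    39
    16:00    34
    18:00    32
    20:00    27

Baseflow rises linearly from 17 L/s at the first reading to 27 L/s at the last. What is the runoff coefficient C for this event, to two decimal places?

C ≈ 0.36

ΣQ_DR = 213.0 L/s; V = ΣQ_DR·Δt = 1.534 × 10^6 L.
Runoff depth d = V / A = 34.39 mm.
C = d / P = 34.39 / 96.7 = 0.36.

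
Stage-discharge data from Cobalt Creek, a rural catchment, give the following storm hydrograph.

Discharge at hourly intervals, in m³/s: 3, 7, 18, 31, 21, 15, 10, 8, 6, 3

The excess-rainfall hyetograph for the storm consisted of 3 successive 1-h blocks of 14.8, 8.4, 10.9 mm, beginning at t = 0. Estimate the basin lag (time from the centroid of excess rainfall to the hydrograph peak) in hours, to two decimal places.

Centroid of excess rainfall: t_c = Σ P_i·t̄_i / ΣP_i = 1.3856 h (block centres at 0.5, 1.5, 2.5 h).
Hydrograph peak occurs at t = 3 h, so basin lag t_L = 3 − 1.3856 = 1.61 h.

t_L ≈ 1.61 h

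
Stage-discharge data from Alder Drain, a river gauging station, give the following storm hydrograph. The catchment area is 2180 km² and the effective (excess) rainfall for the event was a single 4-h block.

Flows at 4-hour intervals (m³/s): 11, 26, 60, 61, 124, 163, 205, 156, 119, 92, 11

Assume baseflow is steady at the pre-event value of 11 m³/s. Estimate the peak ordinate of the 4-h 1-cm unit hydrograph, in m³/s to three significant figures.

Direct runoff: 0.0, 15.0, 49.0, 50.0, 113.0, 152.0, 194.0, 145.0, 108.0, 81.0, 0.0 m³/s; ΣQ_DR = 907.0 m³/s, peak = 194.0 m³/s.
Runoff depth d = ΣQ_DR·Δt / A = 907.0 × 14400 / (2180 km²) = 5.991 mm.
The 1-cm UH is the DRH scaled by (10 mm)/d, so U_p = 194.0 × 10/5.991 = 324 m³/s.

U_p ≈ 324 m³/s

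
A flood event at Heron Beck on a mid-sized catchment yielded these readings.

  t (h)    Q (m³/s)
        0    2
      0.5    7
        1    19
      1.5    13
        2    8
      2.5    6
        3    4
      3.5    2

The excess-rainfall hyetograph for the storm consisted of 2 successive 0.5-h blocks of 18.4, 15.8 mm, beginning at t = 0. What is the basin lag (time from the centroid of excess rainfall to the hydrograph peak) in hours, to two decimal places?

Centroid of excess rainfall: t_c = Σ P_i·t̄_i / ΣP_i = 0.4810 h (block centres at 0.25, 0.75 h).
Hydrograph peak occurs at t = 1 h, so basin lag t_L = 1 − 0.4810 = 0.52 h.

t_L ≈ 0.52 h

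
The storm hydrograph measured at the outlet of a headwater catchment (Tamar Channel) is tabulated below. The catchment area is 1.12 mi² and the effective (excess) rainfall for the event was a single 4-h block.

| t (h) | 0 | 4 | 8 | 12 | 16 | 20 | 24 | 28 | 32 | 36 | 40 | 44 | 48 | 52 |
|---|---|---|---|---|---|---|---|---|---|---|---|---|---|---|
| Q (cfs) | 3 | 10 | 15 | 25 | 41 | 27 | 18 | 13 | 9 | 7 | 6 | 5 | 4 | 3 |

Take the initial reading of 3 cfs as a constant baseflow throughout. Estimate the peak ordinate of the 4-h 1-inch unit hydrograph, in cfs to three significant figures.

Direct runoff: 0.0, 7.0, 12.0, 22.0, 38.0, 24.0, 15.0, 10.0, 6.0, 4.0, 3.0, 2.0, 1.0, 0.0 cfs; ΣQ_DR = 144.0 cfs, peak = 38.0 cfs.
Runoff depth d = ΣQ_DR·Δt / A = 144.0 × 14400 / (1.12 mi²) = 0.7969 in.
The 1-inch UH is the DRH scaled by (1 in)/d, so U_p = 38.0 × 1/0.7969 = 47.7 cfs.

U_p ≈ 47.7 cfs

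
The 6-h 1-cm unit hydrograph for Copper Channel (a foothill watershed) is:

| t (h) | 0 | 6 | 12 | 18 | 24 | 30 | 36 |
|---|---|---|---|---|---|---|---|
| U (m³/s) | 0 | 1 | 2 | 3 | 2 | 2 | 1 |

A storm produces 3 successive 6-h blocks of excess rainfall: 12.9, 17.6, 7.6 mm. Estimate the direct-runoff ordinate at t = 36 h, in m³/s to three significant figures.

By discrete convolution, Q_j = Σ (P_i / 10 mm) · U_{j−i}.
At t = 36 h (j=6): Q = (12.9/10)·1 + (17.6/10)·2 + (7.6/10)·2 = 6.33 m³/s.

Q ≈ 6.33 m³/s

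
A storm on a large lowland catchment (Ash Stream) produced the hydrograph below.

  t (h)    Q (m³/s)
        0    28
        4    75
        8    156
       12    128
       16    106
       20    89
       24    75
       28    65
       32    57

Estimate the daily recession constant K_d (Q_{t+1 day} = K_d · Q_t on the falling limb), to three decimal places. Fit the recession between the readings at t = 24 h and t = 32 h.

Between t = 24 h and t = 32 h the flow falls from 75 to 57 m³/s over 2×4 h = 8 h.
Per-interval ratio K = (57/75)^(1/2) = 0.8718; K_d = K^(24/4) = 0.439.

K_d ≈ 0.439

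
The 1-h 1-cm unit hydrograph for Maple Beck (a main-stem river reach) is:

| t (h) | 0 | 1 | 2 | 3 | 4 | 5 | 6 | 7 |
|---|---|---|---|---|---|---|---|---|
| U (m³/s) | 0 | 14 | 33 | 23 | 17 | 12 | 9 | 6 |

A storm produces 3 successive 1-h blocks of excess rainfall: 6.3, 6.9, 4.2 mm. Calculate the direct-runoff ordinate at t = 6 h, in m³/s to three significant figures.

By discrete convolution, Q_j = Σ (P_i / 10 mm) · U_{j−i}.
At t = 6 h (j=6): Q = (6.3/10)·9 + (6.9/10)·12 + (4.2/10)·17 = 21.1 m³/s.

Q ≈ 21.1 m³/s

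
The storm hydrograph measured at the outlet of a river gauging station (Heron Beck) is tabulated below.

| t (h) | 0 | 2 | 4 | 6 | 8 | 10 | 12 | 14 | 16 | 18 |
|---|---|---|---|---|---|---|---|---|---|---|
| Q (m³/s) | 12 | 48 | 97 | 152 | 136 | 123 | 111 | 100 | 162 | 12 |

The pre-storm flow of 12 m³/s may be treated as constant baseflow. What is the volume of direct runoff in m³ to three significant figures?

Direct-runoff ordinates (Q − Q_b): 0.0, 36.0, 85.0, 140.0, 124.0, 111.0, 99.0, 88.0, 150.0, 0.0 m³/s.
ΣQ_DR = 833.0 m³/s.
With Δt = 2 h = 7200 s, V = ΣQ_DR · Δt = 833.0 × 7200 = 6.00 × 10^6 m³.

V ≈ 6.00 × 10^6 m³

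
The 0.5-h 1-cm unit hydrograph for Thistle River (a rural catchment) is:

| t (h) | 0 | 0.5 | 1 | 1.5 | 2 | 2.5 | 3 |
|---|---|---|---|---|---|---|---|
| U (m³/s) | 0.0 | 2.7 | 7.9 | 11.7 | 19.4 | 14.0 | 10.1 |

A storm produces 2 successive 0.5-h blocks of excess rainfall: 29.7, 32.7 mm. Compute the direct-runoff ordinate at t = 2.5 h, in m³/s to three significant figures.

Q ≈ 105 m³/s

By discrete convolution, Q_j = Σ (P_i / 10 mm) · U_{j−i}.
At t = 2.5 h (j=5): Q = (29.7/10)·14.0 + (32.7/10)·19.4 = 105 m³/s.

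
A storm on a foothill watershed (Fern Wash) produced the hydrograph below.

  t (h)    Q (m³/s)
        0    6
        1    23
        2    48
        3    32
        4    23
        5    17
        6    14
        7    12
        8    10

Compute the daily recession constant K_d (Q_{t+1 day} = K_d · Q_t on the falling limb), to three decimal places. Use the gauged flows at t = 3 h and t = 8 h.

K_d ≈ 0.004

Between t = 3 h and t = 8 h the flow falls from 32 to 10 m³/s over 5×1 h = 5 h.
Per-interval ratio K = (10/32)^(1/5) = 0.7924; K_d = K^(24/1) = 0.004.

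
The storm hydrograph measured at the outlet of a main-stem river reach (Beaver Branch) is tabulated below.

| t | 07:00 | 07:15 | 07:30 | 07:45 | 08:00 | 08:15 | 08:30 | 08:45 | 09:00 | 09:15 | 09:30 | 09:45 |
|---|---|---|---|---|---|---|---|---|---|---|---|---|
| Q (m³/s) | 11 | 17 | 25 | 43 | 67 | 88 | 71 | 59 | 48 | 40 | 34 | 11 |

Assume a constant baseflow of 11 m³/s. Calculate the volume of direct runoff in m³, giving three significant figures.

Direct-runoff ordinates (Q − Q_b): 0.0, 6.0, 14.0, 32.0, 56.0, 77.0, 60.0, 48.0, 37.0, 29.0, 23.0, 0.0 m³/s.
ΣQ_DR = 382.0 m³/s.
With Δt = 0.25 h = 900 s, V = ΣQ_DR · Δt = 382.0 × 900 = 3.44 × 10^5 m³.

V ≈ 3.44 × 10^5 m³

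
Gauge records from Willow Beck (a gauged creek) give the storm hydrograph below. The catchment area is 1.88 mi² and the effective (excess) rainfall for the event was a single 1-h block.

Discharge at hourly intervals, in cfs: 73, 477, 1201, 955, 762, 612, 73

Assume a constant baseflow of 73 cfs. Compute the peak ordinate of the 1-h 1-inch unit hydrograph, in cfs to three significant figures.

Direct runoff: 0.0, 404.0, 1128.0, 882.0, 689.0, 539.0, 0.0 cfs; ΣQ_DR = 3642 cfs, peak = 1128.0 cfs.
Runoff depth d = ΣQ_DR·Δt / A = 3642 × 3600 / (1.88 mi²) = 3.002 in.
The 1-inch UH is the DRH scaled by (1 in)/d, so U_p = 1128.0 × 1/3.002 = 376 cfs.

U_p ≈ 376 cfs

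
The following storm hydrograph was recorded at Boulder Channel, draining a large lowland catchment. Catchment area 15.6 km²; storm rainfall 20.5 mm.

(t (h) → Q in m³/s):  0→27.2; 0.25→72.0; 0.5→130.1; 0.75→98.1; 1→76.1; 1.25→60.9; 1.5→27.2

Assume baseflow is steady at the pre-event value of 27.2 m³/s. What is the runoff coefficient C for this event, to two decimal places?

ΣQ_DR = 301.2 m³/s; V = ΣQ_DR·Δt = 2.711 × 10^5 m³.
Runoff depth d = V / A = 17.38 mm.
C = d / P = 17.38 / 20.5 = 0.85.

C ≈ 0.85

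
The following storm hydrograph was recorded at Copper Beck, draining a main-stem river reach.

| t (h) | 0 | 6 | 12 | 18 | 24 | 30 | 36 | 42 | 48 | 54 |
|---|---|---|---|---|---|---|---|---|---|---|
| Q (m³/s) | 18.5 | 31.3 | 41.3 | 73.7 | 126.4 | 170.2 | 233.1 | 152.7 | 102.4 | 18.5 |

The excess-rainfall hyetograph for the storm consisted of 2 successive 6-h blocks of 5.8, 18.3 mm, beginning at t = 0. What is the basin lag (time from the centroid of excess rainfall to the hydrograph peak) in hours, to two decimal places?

t_L ≈ 28.44 h

Centroid of excess rainfall: t_c = Σ P_i·t̄_i / ΣP_i = 7.5560 h (block centres at 3, 9 h).
Hydrograph peak occurs at t = 36 h, so basin lag t_L = 36 − 7.5560 = 28.44 h.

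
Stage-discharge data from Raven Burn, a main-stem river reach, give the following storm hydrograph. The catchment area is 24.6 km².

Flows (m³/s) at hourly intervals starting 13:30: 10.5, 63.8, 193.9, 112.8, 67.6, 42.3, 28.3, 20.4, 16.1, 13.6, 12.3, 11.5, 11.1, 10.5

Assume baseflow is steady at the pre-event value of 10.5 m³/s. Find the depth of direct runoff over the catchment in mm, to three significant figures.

Direct runoff: 0.0, 53.3, 183.4, 102.3, 57.1, 31.8, 17.8, 9.9, 5.6, 3.1, 1.8, 1.0, 0.6, 0.0 m³/s; ΣQ_DR = 467.7 m³/s.
V = ΣQ_DR · Δt = 467.7 × 3600 s = 1.684 × 10^6 m³.
Over A = 24.6 km², depth = V / A = 68.4 mm.

d ≈ 68.4 mm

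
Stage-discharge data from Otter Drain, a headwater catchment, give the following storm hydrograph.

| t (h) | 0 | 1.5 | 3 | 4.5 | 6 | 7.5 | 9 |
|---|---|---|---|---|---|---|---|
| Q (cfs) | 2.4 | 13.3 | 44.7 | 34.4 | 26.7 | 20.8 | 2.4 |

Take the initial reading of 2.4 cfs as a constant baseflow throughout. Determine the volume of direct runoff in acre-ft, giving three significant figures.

V ≈ 15.9 acre-ft

Direct-runoff ordinates (Q − Q_b): 0.0, 10.9, 42.3, 32.0, 24.3, 18.4, 0.0 cfs.
ΣQ_DR = 127.9 cfs.
With Δt = 1.5 h = 5400 s, V = ΣQ_DR · Δt = 127.9 × 5400 = 6.91 × 10^5 ft³ = 15.9 acre-ft.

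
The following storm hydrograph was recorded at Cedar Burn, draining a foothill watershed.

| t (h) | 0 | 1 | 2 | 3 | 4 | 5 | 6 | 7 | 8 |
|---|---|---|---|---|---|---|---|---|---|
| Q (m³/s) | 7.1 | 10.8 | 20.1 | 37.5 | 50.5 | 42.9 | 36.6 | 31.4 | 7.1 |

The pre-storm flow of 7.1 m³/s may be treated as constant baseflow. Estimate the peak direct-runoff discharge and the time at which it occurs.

Subtracting baseflow gives direct-runoff ordinates: 0.0, 3.7, 13.0, 30.4, 43.4, 35.8, 29.5, 24.3, 0.0 m³/s.
The maximum is 43.4 m³/s, occurring at the reading for t = 4 h.

Q_p = 43.4 m³/s at t = 4 h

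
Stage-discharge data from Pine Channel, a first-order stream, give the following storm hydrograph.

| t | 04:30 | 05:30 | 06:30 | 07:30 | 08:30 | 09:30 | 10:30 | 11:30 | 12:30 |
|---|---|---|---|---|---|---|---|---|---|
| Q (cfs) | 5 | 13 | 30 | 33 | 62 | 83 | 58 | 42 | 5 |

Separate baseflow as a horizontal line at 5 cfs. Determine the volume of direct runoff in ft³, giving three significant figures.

Direct-runoff ordinates (Q − Q_b): 0.0, 8.0, 25.0, 28.0, 57.0, 78.0, 53.0, 37.0, 0.0 cfs.
ΣQ_DR = 286.0 cfs.
With Δt = 1 h = 3600 s, V = ΣQ_DR · Δt = 286.0 × 3600 = 1.03 × 10^6 ft³.

V ≈ 1.03 × 10^6 ft³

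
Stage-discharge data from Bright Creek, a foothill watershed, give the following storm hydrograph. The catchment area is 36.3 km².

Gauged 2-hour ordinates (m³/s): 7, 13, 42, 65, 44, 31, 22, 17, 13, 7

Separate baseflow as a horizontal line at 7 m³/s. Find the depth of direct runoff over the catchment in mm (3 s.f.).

Direct runoff: 0.0, 6.0, 35.0, 58.0, 37.0, 24.0, 15.0, 10.0, 6.0, 0.0 m³/s; ΣQ_DR = 191.0 m³/s.
V = ΣQ_DR · Δt = 191.0 × 7200 s = 1.375 × 10^6 m³.
Over A = 36.3 km², depth = V / A = 37.9 mm.

d ≈ 37.9 mm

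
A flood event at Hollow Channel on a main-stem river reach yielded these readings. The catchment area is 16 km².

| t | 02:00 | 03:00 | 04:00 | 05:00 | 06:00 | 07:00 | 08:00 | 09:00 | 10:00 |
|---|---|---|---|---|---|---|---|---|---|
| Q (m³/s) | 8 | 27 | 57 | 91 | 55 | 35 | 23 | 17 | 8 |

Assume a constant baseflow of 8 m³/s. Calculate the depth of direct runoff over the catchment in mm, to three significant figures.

Direct runoff: 0.0, 19.0, 49.0, 83.0, 47.0, 27.0, 15.0, 9.0, 0.0 m³/s; ΣQ_DR = 249.0 m³/s.
V = ΣQ_DR · Δt = 249.0 × 3600 s = 8.964 × 10^5 m³.
Over A = 16 km², depth = V / A = 56.0 mm.

d ≈ 56.0 mm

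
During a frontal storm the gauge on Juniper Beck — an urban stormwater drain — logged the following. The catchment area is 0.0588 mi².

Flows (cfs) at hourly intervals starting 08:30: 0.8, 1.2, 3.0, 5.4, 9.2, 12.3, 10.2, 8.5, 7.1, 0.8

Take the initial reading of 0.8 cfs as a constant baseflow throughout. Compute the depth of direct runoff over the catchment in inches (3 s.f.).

Direct runoff: 0.0, 0.4, 2.2, 4.6, 8.4, 11.5, 9.4, 7.7, 6.3, 0.0 cfs; ΣQ_DR = 50.50 cfs.
V = ΣQ_DR · Δt = 50.50 × 3600 s = 1.818 × 10^5 ft³.
Over A = 0.0588 mi², depth = V / A = 1.33 in.

d ≈ 1.33 in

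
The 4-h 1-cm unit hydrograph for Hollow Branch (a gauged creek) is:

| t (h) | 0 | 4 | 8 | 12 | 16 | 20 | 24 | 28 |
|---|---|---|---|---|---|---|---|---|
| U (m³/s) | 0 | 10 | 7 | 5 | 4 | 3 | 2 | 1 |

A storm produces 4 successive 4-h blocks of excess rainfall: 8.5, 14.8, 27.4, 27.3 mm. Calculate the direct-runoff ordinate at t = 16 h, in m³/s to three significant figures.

Q ≈ 57.3 m³/s

By discrete convolution, Q_j = Σ (P_i / 10 mm) · U_{j−i}.
At t = 16 h (j=4): Q = (8.5/10)·4 + (14.8/10)·5 + (27.4/10)·7 + (27.3/10)·10 = 57.3 m³/s.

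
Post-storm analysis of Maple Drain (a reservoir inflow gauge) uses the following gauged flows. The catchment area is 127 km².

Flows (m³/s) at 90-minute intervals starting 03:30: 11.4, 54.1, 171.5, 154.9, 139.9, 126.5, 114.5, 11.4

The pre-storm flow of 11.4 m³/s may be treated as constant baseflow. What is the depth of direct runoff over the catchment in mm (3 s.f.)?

Direct runoff: 0.0, 42.7, 160.1, 143.5, 128.5, 115.1, 103.1, 0.0 m³/s; ΣQ_DR = 693.0 m³/s.
V = ΣQ_DR · Δt = 693.0 × 5400 s = 3.742 × 10^6 m³.
Over A = 127 km², depth = V / A = 29.5 mm.

d ≈ 29.5 mm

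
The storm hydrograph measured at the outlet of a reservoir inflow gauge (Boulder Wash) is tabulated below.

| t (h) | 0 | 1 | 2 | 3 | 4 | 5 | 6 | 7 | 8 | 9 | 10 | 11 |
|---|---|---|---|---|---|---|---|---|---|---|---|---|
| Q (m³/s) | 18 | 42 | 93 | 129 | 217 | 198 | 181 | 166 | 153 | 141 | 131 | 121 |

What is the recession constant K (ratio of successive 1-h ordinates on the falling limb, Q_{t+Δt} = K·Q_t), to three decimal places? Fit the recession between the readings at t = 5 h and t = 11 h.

Using the recession-limb readings at t = 5 h and t = 11 h: Q falls from 198 to 121 m³/s over 6 intervals.
K = (Q₂/Q₁)^(1/6) = (121/198)^(1/6) = 0.921.

K ≈ 0.921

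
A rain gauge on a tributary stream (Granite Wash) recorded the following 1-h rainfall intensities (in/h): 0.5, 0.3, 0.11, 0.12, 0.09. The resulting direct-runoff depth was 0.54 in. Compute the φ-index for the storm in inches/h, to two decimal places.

Only the 2 blocks with intensity above φ contribute runoff: 0.5, 0.3 in/h.
Σ(I−φ)·Δt = d  ⇒  (0.5+0.3 − 2φ)·1 = 0.54
φ = (0.8000 − 0.54/1) / 2 = 0.13 in/h.

φ ≈ 0.13 in/h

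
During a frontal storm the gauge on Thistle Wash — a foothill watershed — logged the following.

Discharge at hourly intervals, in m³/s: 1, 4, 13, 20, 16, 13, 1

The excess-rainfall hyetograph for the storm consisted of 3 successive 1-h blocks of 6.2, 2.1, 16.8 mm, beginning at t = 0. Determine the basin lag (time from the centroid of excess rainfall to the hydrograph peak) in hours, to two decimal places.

Centroid of excess rainfall: t_c = Σ P_i·t̄_i / ΣP_i = 1.9223 h (block centres at 0.5, 1.5, 2.5 h).
Hydrograph peak occurs at t = 3 h, so basin lag t_L = 3 − 1.9223 = 1.08 h.

t_L ≈ 1.08 h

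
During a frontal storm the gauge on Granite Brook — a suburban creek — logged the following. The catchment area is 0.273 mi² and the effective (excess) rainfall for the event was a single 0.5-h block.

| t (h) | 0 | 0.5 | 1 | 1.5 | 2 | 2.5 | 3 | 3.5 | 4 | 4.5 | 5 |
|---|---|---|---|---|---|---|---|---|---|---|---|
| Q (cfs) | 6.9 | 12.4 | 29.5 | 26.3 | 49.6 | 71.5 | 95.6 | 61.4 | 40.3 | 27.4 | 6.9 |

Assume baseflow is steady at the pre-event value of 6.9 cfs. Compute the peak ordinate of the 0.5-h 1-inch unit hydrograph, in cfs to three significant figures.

Direct runoff: 0.0, 5.5, 22.6, 19.4, 42.7, 64.6, 88.7, 54.5, 33.4, 20.5, 0.0 cfs; ΣQ_DR = 351.9 cfs, peak = 88.7 cfs.
Runoff depth d = ΣQ_DR·Δt / A = 351.9 × 1800 / (0.273 mi²) = 0.9987 in.
The 1-inch UH is the DRH scaled by (1 in)/d, so U_p = 88.7 × 1/0.9987 = 88.8 cfs.

U_p ≈ 88.8 cfs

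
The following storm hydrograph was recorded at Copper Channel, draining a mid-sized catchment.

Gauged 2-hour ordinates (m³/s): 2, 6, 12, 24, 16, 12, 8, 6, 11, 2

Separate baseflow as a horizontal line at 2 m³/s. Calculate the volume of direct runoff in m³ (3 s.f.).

Direct-runoff ordinates (Q − Q_b): 0.0, 4.0, 10.0, 22.0, 14.0, 10.0, 6.0, 4.0, 9.0, 0.0 m³/s.
ΣQ_DR = 79.00 m³/s.
With Δt = 2 h = 7200 s, V = ΣQ_DR · Δt = 79.00 × 7200 = 5.69 × 10^5 m³.

V ≈ 5.69 × 10^5 m³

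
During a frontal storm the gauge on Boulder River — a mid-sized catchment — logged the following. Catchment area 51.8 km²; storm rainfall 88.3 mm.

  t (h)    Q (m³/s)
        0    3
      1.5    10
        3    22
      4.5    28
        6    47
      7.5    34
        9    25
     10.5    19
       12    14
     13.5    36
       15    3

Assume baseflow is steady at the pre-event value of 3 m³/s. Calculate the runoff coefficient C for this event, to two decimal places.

ΣQ_DR = 208.0 m³/s; V = ΣQ_DR·Δt = 1.123 × 10^6 m³.
Runoff depth d = V / A = 21.68 mm.
C = d / P = 21.68 / 88.3 = 0.25.

C ≈ 0.25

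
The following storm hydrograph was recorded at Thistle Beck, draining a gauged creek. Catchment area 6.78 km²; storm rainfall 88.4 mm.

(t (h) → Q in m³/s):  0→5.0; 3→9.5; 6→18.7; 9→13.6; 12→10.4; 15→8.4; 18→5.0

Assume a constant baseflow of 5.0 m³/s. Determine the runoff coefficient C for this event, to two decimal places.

C ≈ 0.64

ΣQ_DR = 35.60 m³/s; V = ΣQ_DR·Δt = 3.845 × 10^5 m³.
Runoff depth d = V / A = 56.71 mm.
C = d / P = 56.71 / 88.4 = 0.64.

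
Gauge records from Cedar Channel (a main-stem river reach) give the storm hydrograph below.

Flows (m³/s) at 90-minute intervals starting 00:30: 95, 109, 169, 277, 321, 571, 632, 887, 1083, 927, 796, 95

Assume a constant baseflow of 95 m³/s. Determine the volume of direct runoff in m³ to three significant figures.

V ≈ 2.60 × 10^7 m³

Direct-runoff ordinates (Q − Q_b): 0.0, 14.0, 74.0, 182.0, 226.0, 476.0, 537.0, 792.0, 988.0, 832.0, 701.0, 0.0 m³/s.
ΣQ_DR = 4822 m³/s.
With Δt = 1.5 h = 5400 s, V = ΣQ_DR · Δt = 4822 × 5400 = 2.60 × 10^7 m³.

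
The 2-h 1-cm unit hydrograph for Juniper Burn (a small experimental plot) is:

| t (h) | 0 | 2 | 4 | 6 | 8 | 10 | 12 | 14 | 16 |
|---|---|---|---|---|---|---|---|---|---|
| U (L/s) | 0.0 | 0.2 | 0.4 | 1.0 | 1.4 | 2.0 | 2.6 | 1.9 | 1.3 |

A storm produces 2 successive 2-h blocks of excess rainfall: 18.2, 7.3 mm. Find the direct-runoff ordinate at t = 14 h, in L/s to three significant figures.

Q ≈ 5.36 L/s

By discrete convolution, Q_j = Σ (P_i / 10 mm) · U_{j−i}.
At t = 14 h (j=7): Q = (18.2/10)·1.9 + (7.3/10)·2.6 = 5.36 L/s.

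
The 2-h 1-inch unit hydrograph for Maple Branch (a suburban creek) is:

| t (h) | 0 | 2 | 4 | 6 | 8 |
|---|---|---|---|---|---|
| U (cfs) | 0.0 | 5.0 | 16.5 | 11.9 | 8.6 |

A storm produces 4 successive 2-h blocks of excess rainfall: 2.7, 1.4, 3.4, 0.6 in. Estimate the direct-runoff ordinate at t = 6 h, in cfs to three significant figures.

Q ≈ 72.2 cfs

By discrete convolution, Q_j = Σ (P_i / 1 in) · U_{j−i}.
At t = 6 h (j=3): Q = (2.7/1)·11.9 + (1.4/1)·16.5 + (3.4/1)·5.0 + (0.6/1)·0.0 = 72.2 cfs.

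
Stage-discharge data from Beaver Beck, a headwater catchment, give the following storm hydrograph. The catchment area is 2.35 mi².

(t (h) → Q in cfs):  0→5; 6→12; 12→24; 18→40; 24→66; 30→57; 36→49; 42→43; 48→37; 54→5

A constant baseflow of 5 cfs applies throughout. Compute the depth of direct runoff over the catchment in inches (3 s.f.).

d ≈ 1.14 in

Direct runoff: 0.0, 7.0, 19.0, 35.0, 61.0, 52.0, 44.0, 38.0, 32.0, 0.0 cfs; ΣQ_DR = 288.0 cfs.
V = ΣQ_DR · Δt = 288.0 × 21600 s = 6.221 × 10^6 ft³.
Over A = 2.35 mi², depth = V / A = 1.14 in.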